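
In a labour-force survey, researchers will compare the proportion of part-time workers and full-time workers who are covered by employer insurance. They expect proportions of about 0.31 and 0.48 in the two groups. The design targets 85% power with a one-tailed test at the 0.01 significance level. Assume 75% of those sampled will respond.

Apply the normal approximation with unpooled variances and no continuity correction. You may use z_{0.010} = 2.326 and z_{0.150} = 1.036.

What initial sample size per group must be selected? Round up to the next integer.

n = (z_α + z_β)² · [p₁(1−p₁) + p₂(1−p₂)] / (p₁ − p₂)²
  = (2.326 + 1.036)² · (0.31·0.69 + 0.48·0.52) / (-0.17)²
  = (3.362)² · (0.2139 + 0.2496) / 0.0289
  = 11.3030 · 0.4635 / 0.0289
  = 181.28
Adjust for 75% response: 181.28 / 0.75 = 241.71.
Round up → n = 242 per group.

n = 242 per group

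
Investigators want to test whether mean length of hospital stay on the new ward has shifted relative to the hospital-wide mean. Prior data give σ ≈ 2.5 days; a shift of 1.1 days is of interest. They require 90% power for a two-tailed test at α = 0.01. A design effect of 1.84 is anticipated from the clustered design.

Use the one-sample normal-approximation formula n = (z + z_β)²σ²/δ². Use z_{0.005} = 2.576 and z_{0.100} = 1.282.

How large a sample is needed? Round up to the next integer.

n = (z_{α/2} + z_β)² · σ² / δ²
  = (2.576 + 1.282)² · 2.5² / 1.1²
  = 14.8842 · 6.25 / 1.21
  = 76.88
Design effect: 1.84 × 76.88 = 141.46.
Round up → n = 142.

n = 142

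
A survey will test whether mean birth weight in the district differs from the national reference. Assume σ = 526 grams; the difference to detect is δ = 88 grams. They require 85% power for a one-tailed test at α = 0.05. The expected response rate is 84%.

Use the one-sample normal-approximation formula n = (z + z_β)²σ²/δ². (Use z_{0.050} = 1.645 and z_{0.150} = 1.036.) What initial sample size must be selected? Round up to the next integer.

n = (z_α + z_β)² · σ² / δ²
  = (1.645 + 1.036)² · 526² / 88²
  = 7.1878 · 276676 / 7744
  = 256.80
Adjust for 84% response: 256.80 / 0.84 = 305.72.
Round up → n = 306.

n = 306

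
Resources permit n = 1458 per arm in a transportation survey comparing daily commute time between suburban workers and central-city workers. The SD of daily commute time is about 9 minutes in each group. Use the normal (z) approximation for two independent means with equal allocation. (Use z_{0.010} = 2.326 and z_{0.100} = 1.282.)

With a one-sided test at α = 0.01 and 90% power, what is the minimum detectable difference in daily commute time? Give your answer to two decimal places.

δ = (z_α + z_β) · √((σ₁²+σ₂²)/n)
  = (2.326 + 1.282) · √(162/1458)
  = 3.608 · √0.11111
  = 3.608 · 0.3333
  = 1.2027

Minimum detectable difference ≈ 1.20 minutes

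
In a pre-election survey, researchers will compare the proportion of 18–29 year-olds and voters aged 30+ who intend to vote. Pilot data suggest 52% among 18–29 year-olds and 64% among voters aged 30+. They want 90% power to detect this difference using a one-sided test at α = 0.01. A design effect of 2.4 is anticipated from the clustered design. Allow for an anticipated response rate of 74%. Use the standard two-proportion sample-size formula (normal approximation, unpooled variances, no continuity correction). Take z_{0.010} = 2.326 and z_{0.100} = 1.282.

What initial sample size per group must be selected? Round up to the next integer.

n = 1408 per group

n = (z_α + z_β)² · [p₁(1−p₁) + p₂(1−p₂)] / (p₁ − p₂)²
  = (2.326 + 1.282)² · (0.52·0.48 + 0.64·0.36) / (-0.12)²
  = (3.608)² · (0.2496 + 0.2304) / 0.0144
  = 13.0177 · 0.4800 / 0.0144
  = 433.92
Design effect: 2.4 × 433.92 = 1041.41.
Adjust for 74% response: 1041.41 / 0.74 = 1407.32.
Round up → n = 1408 per group.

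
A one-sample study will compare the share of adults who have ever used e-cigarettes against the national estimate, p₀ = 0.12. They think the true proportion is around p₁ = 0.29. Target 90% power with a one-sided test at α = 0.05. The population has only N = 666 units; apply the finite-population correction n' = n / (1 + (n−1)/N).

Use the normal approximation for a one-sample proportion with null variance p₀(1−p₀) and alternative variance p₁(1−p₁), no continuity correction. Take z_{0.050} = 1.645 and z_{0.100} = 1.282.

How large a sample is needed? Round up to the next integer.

n = 41

n = [z_α·√(p₀q₀) + z_β·√(p₁q₁)]² / (p₁ − p₀)²
  = [1.645·√(0.12·0.88) + 1.282·√(0.29·0.71)]² / (0.17)²
  = [1.645·0.3250 + 1.282·0.4538]² / 0.0289
  = [1.1163]² / 0.0289
  = 43.12
Finite-population correction (N = 666): 43.12 / (1 + (43.12 − 1)/666) = 40.55.
Round up → n = 41.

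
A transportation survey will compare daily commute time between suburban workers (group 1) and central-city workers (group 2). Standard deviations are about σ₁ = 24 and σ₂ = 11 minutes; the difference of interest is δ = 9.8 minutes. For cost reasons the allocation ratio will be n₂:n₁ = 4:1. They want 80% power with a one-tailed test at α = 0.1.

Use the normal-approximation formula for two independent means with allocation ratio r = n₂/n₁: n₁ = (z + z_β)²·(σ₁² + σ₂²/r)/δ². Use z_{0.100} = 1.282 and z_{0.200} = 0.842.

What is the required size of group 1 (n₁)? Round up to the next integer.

n₁ = (z_α + z_β)² · (σ₁² + σ₂²/r) / δ²
   = (1.282 + 0.842)² · (24² + 11²/4) / 9.8²
   = 4.5114 · (576 + 30.25) / 96.04
   = 4.5114 · 606.25 / 96.04
   = 28.48
Round up → n₁ = 29; n₂ = r·n₁ = 4 × 29 = 116.

n₁ = 29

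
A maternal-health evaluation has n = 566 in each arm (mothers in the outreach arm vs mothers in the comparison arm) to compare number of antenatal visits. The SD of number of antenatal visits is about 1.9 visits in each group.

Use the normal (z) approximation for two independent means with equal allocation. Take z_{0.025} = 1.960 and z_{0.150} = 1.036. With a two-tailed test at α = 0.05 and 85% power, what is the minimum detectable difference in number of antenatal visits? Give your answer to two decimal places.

δ = (z_{α/2} + z_β) · √((σ₁²+σ₂²)/n)
  = (1.960 + 1.036) · √(7.22/566)
  = 2.996 · √0.01276
  = 2.996 · 0.1129
  = 0.3384

Minimum detectable difference ≈ 0.34 visits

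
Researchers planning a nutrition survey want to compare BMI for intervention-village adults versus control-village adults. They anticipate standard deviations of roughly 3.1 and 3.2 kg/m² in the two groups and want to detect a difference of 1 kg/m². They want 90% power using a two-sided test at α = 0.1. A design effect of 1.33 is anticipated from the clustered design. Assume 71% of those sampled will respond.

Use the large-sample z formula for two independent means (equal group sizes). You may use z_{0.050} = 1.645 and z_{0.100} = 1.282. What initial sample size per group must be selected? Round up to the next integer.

n = (z_{α/2} + z_β)² · (σ₁² + σ₂²) / δ²
  = (1.645 + 1.282)² · (3.1² + 3.2² = 19.85) / 1²
  = 8.5673 · 19.85 / 1
  = 170.06
Design effect: 1.33 × 170.06 = 226.18.
Adjust for 71% response: 226.18 / 0.71 = 318.57.
Round up → n = 319 per group.

n = 319 per group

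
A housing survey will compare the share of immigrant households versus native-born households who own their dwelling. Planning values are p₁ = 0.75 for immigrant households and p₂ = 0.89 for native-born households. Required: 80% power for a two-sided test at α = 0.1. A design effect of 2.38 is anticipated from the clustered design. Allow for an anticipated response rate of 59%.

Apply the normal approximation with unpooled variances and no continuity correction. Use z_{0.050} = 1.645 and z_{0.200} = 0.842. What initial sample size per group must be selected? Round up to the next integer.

n = (z_{α/2} + z_β)² · [p₁(1−p₁) + p₂(1−p₂)] / (p₁ − p₂)²
  = (1.645 + 0.842)² · (0.75·0.25 + 0.89·0.11) / (-0.14)²
  = (2.487)² · (0.1875 + 0.0979) / 0.0196
  = 6.1852 · 0.2854 / 0.0196
  = 90.06
Design effect: 2.38 × 90.06 = 214.35.
Adjust for 59% response: 214.35 / 0.59 = 363.31.
Round up → n = 364 per group.

n = 364 per group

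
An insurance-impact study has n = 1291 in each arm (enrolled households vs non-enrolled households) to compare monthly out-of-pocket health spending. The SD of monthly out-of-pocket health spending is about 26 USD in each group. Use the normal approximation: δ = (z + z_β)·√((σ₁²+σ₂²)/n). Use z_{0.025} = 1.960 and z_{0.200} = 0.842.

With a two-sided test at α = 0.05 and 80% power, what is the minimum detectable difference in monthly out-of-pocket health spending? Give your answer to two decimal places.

Minimum detectable difference ≈ 2.87 USD

δ = (z_{α/2} + z_β) · √((σ₁²+σ₂²)/n)
  = (1.960 + 0.842) · √(1352/1291)
  = 2.802 · √1.0473
  = 2.802 · 1.0234
  = 2.8674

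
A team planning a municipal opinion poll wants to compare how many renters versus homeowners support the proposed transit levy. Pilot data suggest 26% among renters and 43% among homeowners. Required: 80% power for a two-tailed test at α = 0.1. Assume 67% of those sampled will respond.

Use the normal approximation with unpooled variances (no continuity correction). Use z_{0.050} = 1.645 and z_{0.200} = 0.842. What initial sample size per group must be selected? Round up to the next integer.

n = 140 per group

n = (z_{α/2} + z_β)² · [p₁(1−p₁) + p₂(1−p₂)] / (p₁ − p₂)²
  = (1.645 + 0.842)² · (0.26·0.74 + 0.43·0.57) / (-0.17)²
  = (2.487)² · (0.1924 + 0.2451) / 0.0289
  = 6.1852 · 0.4375 / 0.0289
  = 93.63
Adjust for 67% response: 93.63 / 0.67 = 139.75.
Round up → n = 140 per group.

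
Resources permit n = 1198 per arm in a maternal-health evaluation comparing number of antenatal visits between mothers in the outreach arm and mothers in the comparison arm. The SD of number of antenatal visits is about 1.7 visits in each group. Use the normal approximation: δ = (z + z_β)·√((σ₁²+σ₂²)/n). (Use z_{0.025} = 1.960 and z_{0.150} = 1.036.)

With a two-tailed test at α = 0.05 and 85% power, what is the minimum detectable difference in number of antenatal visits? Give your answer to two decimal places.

Minimum detectable difference ≈ 0.21 visits

δ = (z_{α/2} + z_β) · √((σ₁²+σ₂²)/n)
  = (1.960 + 1.036) · √(5.78/1198)
  = 2.996 · √0.00482
  = 2.996 · 0.0695
  = 0.2081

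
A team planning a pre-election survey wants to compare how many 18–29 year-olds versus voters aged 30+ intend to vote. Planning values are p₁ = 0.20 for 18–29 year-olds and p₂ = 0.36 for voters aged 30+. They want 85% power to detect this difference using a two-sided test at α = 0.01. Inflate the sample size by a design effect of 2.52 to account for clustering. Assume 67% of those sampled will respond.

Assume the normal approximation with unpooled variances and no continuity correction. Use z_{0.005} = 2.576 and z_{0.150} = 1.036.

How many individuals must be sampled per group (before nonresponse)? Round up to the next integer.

n = (z_{α/2} + z_β)² · [p₁(1−p₁) + p₂(1−p₂)] / (p₁ − p₂)²
  = (2.576 + 1.036)² · (0.20·0.80 + 0.36·0.64) / (-0.16)²
  = (3.612)² · (0.1600 + 0.2304) / 0.0256
  = 13.0465 · 0.3904 / 0.0256
  = 198.96
Design effect: 2.52 × 198.96 = 501.38.
Adjust for 67% response: 501.38 / 0.67 = 748.33.
Round up → n = 749 per group.

n = 749 per group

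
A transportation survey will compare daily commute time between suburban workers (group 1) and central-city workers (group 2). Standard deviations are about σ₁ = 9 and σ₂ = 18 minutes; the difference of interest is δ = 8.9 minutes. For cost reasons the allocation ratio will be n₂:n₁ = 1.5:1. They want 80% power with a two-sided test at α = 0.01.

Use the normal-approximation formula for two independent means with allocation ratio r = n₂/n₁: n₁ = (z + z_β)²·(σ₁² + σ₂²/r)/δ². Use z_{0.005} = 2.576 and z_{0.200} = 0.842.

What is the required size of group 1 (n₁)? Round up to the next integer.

n₁ = (z_{α/2} + z_β)² · (σ₁² + σ₂²/r) / δ²
   = (2.576 + 0.842)² · (9² + 18²/1.5) / 8.9²
   = 11.6827 · (81 + 216) / 79.21
   = 11.6827 · 297 / 79.21
   = 43.80
Round up → n₁ = 44; n₂ = r·n₁ = 1.5 × 44 = 66.

n₁ = 44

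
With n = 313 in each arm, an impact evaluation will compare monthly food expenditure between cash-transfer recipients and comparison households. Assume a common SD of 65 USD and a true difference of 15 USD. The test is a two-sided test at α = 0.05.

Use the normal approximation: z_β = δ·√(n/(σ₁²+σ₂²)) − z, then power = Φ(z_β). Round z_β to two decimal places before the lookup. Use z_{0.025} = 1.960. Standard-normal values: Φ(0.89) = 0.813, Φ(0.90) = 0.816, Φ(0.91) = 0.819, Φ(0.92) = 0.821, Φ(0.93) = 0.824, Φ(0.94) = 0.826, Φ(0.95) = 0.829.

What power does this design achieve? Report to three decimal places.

Power ≈ 0.824

z_β = δ·√(n/(σ₁²+σ₂²)) − z_{α/2}
    = 15 · √(313/8450) − 1.960
    = 15 · 0.19246 − 1.960
    = 2.8869 − 1.960 = 0.9269 → 0.93
Power = Φ(0.93) = 0.824.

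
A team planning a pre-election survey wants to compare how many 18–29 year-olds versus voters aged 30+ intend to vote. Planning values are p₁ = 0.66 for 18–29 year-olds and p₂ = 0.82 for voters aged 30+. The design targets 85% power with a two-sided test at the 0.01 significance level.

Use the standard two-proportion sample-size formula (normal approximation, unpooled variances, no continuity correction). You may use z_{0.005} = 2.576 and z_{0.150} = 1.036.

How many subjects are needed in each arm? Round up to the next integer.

n = 190 per group

n = (z_{α/2} + z_β)² · [p₁(1−p₁) + p₂(1−p₂)] / (p₁ − p₂)²
  = (2.576 + 1.036)² · (0.66·0.34 + 0.82·0.18) / (-0.16)²
  = (3.612)² · (0.2244 + 0.1476) / 0.0256
  = 13.0465 · 0.3720 / 0.0256
  = 189.58
Round up → n = 190 per group.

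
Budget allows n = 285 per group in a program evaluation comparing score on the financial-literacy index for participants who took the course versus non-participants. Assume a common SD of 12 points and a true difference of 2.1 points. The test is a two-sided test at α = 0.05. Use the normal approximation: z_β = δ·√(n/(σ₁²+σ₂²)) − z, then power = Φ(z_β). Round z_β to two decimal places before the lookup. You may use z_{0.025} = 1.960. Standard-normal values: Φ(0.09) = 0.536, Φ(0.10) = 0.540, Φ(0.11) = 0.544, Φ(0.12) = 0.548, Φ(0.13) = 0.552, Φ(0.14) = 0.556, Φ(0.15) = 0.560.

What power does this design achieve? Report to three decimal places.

Power ≈ 0.552

z_β = δ·√(n/(σ₁²+σ₂²)) − z_{α/2}
    = 2.1 · √(285/288) − 1.960
    = 2.1 · 0.99478 − 1.960
    = 2.0890 − 1.960 = 0.1290 → 0.13
Power = Φ(0.13) = 0.552.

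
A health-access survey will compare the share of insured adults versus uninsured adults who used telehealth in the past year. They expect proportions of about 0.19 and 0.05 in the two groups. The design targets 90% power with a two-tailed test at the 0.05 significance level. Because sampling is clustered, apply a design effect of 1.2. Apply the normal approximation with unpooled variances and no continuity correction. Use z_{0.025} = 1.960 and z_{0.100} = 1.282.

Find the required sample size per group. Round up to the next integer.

n = (z_{α/2} + z_β)² · [p₁(1−p₁) + p₂(1−p₂)] / (p₁ − p₂)²
  = (1.960 + 1.282)² · (0.19·0.81 + 0.05·0.95) / (0.14)²
  = (3.242)² · (0.1539 + 0.0475) / 0.0196
  = 10.5106 · 0.2014 / 0.0196
  = 108.00
Design effect: 1.2 × 108.00 = 129.60.
Round up → n = 130 per group.

n = 130 per group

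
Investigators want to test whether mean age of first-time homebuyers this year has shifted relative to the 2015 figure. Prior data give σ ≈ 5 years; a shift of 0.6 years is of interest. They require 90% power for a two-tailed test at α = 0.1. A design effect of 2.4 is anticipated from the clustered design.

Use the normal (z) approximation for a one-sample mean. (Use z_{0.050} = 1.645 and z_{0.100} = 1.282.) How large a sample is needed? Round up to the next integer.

n = (z_{α/2} + z_β)² · σ² / δ²
  = (1.645 + 1.282)² · 5² / 0.6²
  = 8.5673 · 25 / 0.36
  = 594.95
Design effect: 2.4 × 594.95 = 1427.89.
Round up → n = 1428.

n = 1428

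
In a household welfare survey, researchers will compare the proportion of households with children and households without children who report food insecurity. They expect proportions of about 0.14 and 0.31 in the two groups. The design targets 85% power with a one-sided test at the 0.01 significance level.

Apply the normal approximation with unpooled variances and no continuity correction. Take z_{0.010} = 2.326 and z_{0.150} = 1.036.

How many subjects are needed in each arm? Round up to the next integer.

n = (z_α + z_β)² · [p₁(1−p₁) + p₂(1−p₂)] / (p₁ − p₂)²
  = (2.326 + 1.036)² · (0.14·0.86 + 0.31·0.69) / (-0.17)²
  = (3.362)² · (0.1204 + 0.2139) / 0.0289
  = 11.3030 · 0.3343 / 0.0289
  = 130.75
Round up → n = 131 per group.

n = 131 per group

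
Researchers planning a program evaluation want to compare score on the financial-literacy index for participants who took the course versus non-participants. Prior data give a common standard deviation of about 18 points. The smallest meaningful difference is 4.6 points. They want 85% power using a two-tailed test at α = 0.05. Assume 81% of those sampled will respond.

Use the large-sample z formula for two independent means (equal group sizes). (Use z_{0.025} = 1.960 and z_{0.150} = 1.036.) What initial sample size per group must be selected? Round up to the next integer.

n = 340 per group

n = (z_{α/2} + z_β)² · (σ₁² + σ₂²) / δ²
  = (1.960 + 1.036)² · (2·18² = 648) / 4.6²
  = 8.9760 · 648 / 21.16
  = 274.88
Adjust for 81% response: 274.88 / 0.81 = 339.36.
Round up → n = 340 per group.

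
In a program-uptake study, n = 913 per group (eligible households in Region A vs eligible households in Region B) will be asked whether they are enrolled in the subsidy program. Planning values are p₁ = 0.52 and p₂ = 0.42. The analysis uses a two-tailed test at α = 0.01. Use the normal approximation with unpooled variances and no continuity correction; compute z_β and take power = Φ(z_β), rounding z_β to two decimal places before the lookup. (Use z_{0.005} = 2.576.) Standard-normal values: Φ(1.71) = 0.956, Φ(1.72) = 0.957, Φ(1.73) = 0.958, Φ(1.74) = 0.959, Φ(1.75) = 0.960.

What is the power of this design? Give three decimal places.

Power ≈ 0.958

z_β = |p₁−p₂|·√(n/[p₁q₁+p₂q₂]) − z_{α/2}
    = 0.10 · √(913/0.4932) − 2.576
    = 0.10 · 43.0253 − 2.576
    = 4.3025 − 2.576 = 1.7265 → 1.73
Power = Φ(1.73) = 0.958.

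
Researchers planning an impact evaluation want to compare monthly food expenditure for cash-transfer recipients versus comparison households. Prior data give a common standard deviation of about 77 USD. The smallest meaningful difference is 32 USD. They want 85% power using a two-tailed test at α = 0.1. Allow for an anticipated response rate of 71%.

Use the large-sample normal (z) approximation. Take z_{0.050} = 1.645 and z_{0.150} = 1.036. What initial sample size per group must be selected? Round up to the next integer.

n = (z_{α/2} + z_β)² · (σ₁² + σ₂²) / δ²
  = (1.645 + 1.036)² · (2·77² = 11858) / 32²
  = 7.1878 · 11858 / 1024
  = 83.23
Adjust for 71% response: 83.23 / 0.71 = 117.23.
Round up → n = 118 per group.

n = 118 per group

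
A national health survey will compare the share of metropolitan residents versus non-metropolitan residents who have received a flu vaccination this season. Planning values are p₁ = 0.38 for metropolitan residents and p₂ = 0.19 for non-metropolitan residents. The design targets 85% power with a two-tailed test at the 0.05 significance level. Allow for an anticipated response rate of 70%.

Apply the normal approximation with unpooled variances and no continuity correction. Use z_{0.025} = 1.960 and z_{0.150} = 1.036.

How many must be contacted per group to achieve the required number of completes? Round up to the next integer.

n = (z_{α/2} + z_β)² · [p₁(1−p₁) + p₂(1−p₂)] / (p₁ − p₂)²
  = (1.960 + 1.036)² · (0.38·0.62 + 0.19·0.81) / (0.19)²
  = (2.996)² · (0.2356 + 0.1539) / 0.0361
  = 8.9760 · 0.3895 / 0.0361
  = 96.85
Adjust for 70% response: 96.85 / 0.70 = 138.35.
Round up → n = 139 per group.

n = 139 per group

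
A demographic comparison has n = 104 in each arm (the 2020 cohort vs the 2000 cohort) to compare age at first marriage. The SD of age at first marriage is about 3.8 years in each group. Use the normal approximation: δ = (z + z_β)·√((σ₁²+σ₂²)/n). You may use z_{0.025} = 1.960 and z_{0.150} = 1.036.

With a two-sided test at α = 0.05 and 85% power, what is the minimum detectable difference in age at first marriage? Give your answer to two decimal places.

Minimum detectable difference ≈ 1.58 years

δ = (z_{α/2} + z_β) · √((σ₁²+σ₂²)/n)
  = (1.960 + 1.036) · √(28.88/104)
  = 2.996 · √0.27769
  = 2.996 · 0.5270
  = 1.5788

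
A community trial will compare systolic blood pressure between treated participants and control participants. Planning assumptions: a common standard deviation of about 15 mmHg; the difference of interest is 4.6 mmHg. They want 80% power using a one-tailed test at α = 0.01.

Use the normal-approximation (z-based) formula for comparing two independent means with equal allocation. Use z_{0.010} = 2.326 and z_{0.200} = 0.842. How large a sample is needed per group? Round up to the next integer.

n = (z_α + z_β)² · (σ₁² + σ₂²) / δ²
  = (2.326 + 0.842)² · (2·15² = 450) / 4.6²
  = 10.0362 · 450 / 21.16
  = 213.44
Round up → n = 214 per group.

n = 214 per group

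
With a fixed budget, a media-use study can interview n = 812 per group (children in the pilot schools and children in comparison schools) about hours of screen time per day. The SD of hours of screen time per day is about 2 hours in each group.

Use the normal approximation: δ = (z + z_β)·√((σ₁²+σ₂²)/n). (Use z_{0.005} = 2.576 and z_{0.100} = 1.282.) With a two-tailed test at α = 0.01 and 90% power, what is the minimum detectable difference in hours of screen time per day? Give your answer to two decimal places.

δ = (z_{α/2} + z_β) · √((σ₁²+σ₂²)/n)
  = (2.576 + 1.282) · √(8/812)
  = 3.858 · √0.00985
  = 3.858 · 0.0993
  = 0.3829

Minimum detectable difference ≈ 0.38 hours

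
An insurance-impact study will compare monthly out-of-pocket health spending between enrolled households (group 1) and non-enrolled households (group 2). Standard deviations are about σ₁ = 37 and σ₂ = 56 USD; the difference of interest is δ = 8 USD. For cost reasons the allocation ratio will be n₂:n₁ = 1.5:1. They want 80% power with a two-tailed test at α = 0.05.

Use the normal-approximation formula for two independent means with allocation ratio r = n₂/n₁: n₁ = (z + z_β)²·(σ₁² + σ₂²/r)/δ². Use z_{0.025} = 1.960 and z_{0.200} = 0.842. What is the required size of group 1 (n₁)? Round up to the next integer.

n₁ = 425

n₁ = (z_{α/2} + z_β)² · (σ₁² + σ₂²/r) / δ²
   = (1.960 + 0.842)² · (37² + 56²/1.5) / 8²
   = 7.8512 · (1369 + 2090.7) / 64
   = 7.8512 · 3459.7 / 64
   = 424.41
Round up → n₁ = 425; n₂ = r·n₁ = 1.5 × 425 = 638.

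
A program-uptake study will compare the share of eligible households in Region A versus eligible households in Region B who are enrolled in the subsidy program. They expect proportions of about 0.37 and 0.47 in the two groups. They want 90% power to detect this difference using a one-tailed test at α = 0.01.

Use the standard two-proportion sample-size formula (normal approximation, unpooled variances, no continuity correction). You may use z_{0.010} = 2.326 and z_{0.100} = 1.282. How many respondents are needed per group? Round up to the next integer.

n = 628 per group

n = (z_α + z_β)² · [p₁(1−p₁) + p₂(1−p₂)] / (p₁ − p₂)²
  = (2.326 + 1.282)² · (0.37·0.63 + 0.47·0.53) / (-0.10)²
  = (3.608)² · (0.2331 + 0.2491) / 0.0100
  = 13.0177 · 0.4822 / 0.0100
  = 627.71
Round up → n = 628 per group.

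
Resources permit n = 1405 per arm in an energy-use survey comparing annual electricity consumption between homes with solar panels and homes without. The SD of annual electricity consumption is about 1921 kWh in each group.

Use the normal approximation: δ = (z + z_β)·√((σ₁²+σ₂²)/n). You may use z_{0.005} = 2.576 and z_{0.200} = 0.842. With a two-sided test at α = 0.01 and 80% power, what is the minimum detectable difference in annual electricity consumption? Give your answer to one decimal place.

δ = (z_{α/2} + z_β) · √((σ₁²+σ₂²)/n)
  = (2.576 + 0.842) · √(7380482/1405)
  = 3.418 · √5253.0
  = 3.418 · 72.4777
  = 247.7287

Minimum detectable difference ≈ 247.7 kWh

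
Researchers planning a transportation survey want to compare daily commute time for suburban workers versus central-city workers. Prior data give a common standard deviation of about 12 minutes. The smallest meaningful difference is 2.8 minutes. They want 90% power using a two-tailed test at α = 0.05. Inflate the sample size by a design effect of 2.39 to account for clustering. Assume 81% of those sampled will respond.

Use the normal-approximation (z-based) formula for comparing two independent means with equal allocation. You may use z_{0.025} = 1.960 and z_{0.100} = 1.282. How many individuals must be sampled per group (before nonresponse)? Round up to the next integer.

n = (z_{α/2} + z_β)² · (σ₁² + σ₂²) / δ²
  = (1.960 + 1.282)² · (2·12² = 288) / 2.8²
  = 10.5106 · 288 / 7.84
  = 386.10
Design effect: 2.39 × 386.10 = 922.78.
Adjust for 81% response: 922.78 / 0.81 = 1139.24.
Round up → n = 1140 per group.

n = 1140 per group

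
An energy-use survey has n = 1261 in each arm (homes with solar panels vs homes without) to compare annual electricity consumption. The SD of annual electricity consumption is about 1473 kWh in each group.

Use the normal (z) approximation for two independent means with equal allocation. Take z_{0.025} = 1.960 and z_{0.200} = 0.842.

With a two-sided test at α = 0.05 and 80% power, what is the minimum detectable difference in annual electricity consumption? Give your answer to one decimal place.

Minimum detectable difference ≈ 164.4 kWh

δ = (z_{α/2} + z_β) · √((σ₁²+σ₂²)/n)
  = (1.960 + 0.842) · √(4339458/1261)
  = 2.802 · √3441.3
  = 2.802 · 58.6625
  = 164.3722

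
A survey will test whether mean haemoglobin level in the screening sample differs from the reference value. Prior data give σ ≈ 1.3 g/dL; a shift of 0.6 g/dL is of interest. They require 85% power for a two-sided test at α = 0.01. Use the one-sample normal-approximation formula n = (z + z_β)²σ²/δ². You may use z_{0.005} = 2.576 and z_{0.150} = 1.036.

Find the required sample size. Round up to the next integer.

n = (z_{α/2} + z_β)² · σ² / δ²
  = (2.576 + 1.036)² · 1.3² / 0.6²
  = 13.0465 · 1.69 / 0.36
  = 61.25
Round up → n = 62.

n = 62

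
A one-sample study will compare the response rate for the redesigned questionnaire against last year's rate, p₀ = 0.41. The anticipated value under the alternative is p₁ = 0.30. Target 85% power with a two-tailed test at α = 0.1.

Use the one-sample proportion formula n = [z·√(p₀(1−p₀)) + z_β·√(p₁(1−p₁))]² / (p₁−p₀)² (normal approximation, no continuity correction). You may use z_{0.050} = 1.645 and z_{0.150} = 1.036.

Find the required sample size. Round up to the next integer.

n = 137

n = [z_{α/2}·√(p₀q₀) + z_β·√(p₁q₁)]² / (p₁ − p₀)²
  = [1.645·√(0.41·0.59) + 1.036·√(0.30·0.70)]² / (-0.11)²
  = [1.645·0.4918 + 1.036·0.4583]² / 0.0121
  = [1.2838]² / 0.0121
  = 136.21
Round up → n = 137.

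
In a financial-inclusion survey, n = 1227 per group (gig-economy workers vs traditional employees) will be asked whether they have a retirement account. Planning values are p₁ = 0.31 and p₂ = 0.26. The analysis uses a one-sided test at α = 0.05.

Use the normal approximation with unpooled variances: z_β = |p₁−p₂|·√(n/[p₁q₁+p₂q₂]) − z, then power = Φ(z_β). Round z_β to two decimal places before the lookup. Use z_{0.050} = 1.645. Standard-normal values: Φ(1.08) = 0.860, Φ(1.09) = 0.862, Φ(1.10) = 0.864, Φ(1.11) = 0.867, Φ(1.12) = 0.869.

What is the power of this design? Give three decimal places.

Power ≈ 0.864

z_β = |p₁−p₂|·√(n/[p₁q₁+p₂q₂]) − z_α
    = 0.05 · √(1227/0.4063) − 1.645
    = 0.05 · 54.9539 − 1.645
    = 2.7477 − 1.645 = 1.1027 → 1.10
Power = Φ(1.10) = 0.864.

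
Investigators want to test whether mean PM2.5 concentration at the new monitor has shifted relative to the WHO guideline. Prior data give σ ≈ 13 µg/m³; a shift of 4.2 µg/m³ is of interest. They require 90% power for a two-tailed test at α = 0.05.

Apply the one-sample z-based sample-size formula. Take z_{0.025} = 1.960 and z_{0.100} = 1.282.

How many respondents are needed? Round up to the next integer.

n = (z_{α/2} + z_β)² · σ² / δ²
  = (1.960 + 1.282)² · 13² / 4.2²
  = 10.5106 · 169 / 17.64
  = 100.70
Round up → n = 101.

n = 101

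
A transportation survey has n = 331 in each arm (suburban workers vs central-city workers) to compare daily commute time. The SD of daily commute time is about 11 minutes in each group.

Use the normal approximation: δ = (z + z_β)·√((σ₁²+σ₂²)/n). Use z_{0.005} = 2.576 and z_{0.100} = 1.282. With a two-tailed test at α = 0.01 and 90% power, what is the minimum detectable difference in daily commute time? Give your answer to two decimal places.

δ = (z_{α/2} + z_β) · √((σ₁²+σ₂²)/n)
  = (2.576 + 1.282) · √(242/331)
  = 3.858 · √0.73112
  = 3.858 · 0.8551
  = 3.2988

Minimum detectable difference ≈ 3.30 minutes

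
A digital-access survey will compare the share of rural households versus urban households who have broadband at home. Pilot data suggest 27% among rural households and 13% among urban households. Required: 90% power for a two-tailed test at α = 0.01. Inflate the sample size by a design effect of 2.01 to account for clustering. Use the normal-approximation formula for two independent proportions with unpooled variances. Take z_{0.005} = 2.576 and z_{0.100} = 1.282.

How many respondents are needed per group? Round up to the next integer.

n = 474 per group

n = (z_{α/2} + z_β)² · [p₁(1−p₁) + p₂(1−p₂)] / (p₁ − p₂)²
  = (2.576 + 1.282)² · (0.27·0.73 + 0.13·0.87) / (0.14)²
  = (3.858)² · (0.1971 + 0.1131) / 0.0196
  = 14.8842 · 0.3102 / 0.0196
  = 235.56
Design effect: 2.01 × 235.56 = 473.49.
Round up → n = 474 per group.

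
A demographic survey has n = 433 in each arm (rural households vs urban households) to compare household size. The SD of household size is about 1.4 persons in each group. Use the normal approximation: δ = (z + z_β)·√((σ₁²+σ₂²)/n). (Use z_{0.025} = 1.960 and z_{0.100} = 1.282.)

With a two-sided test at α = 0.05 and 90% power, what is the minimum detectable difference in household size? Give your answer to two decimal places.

δ = (z_{α/2} + z_β) · √((σ₁²+σ₂²)/n)
  = (1.960 + 1.282) · √(3.92/433)
  = 3.242 · √0.00905
  = 3.242 · 0.0951
  = 0.3085

Minimum detectable difference ≈ 0.31 persons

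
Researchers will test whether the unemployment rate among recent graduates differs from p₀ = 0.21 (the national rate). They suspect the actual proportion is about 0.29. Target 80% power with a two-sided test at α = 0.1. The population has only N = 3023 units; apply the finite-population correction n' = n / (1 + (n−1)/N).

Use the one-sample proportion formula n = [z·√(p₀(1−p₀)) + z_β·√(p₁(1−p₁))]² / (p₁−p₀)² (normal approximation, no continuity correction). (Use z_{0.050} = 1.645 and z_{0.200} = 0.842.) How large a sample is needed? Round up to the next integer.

n = [z_{α/2}·√(p₀q₀) + z_β·√(p₁q₁)]² / (p₁ − p₀)²
  = [1.645·√(0.21·0.79) + 0.842·√(0.29·0.71)]² / (0.08)²
  = [1.645·0.4073 + 0.842·0.4538]² / 0.0064
  = [1.0521]² / 0.0064
  = 172.95
Finite-population correction (N = 3023): 172.95 / (1 + (172.95 − 1)/3023) = 163.64.
Round up → n = 164.

n = 164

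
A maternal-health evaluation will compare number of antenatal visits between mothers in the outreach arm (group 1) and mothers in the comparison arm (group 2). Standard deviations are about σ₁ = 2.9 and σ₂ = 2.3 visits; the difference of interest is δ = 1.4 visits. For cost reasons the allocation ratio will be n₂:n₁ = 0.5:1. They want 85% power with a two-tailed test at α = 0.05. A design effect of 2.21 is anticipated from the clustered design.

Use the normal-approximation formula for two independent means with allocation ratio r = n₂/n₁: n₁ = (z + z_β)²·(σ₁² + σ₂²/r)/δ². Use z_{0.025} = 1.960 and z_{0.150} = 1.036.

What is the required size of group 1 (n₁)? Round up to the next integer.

n₁ = 193

n₁ = (z_{α/2} + z_β)² · (σ₁² + σ₂²/r) / δ²
   = (1.960 + 1.036)² · (2.9² + 2.3²/0.5) / 1.4²
   = 8.9760 · (8.41 + 10.58) / 1.96
   = 8.9760 · 18.99 / 1.96
   = 86.97
Design effect: 2.21 × 86.97 = 192.20.
Round up → n₁ = 193; n₂ = r·n₁ = 0.5 × 193 = 97.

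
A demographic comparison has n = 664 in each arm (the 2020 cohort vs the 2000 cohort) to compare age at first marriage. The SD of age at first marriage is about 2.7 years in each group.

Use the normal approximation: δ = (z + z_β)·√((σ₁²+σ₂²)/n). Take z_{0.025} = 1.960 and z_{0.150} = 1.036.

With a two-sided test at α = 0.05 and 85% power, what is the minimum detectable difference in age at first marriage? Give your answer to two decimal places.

δ = (z_{α/2} + z_β) · √((σ₁²+σ₂²)/n)
  = (1.960 + 1.036) · √(14.58/664)
  = 2.996 · √0.02196
  = 2.996 · 0.1482
  = 0.4440

Minimum detectable difference ≈ 0.44 years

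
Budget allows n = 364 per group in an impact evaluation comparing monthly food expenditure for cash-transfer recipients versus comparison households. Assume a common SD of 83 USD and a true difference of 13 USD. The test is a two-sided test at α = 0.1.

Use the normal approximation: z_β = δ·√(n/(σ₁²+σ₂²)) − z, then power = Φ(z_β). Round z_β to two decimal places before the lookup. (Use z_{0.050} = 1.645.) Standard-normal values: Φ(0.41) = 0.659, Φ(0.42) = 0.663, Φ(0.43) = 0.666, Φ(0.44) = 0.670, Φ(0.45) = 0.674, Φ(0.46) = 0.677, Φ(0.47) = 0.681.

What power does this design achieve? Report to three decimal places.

Power ≈ 0.681

z_β = δ·√(n/(σ₁²+σ₂²)) − z_{α/2}
    = 13 · √(364/13778) − 1.645
    = 13 · 0.16254 − 1.645
    = 2.1130 − 1.645 = 0.4680 → 0.47
Power = Φ(0.47) = 0.681.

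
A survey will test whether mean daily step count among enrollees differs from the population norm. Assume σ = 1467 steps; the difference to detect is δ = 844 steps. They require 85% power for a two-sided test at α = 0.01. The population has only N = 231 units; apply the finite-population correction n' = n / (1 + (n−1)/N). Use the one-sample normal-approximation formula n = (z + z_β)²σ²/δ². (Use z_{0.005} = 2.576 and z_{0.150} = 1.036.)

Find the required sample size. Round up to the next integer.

n = (z_{α/2} + z_β)² · σ² / δ²
  = (2.576 + 1.036)² · 1467² / 844²
  = 13.0465 · 2152089 / 712336
  = 39.42
Finite-population correction (N = 231): 39.42 / (1 + (39.42 − 1)/231) = 33.80.
Round up → n = 34.

n = 34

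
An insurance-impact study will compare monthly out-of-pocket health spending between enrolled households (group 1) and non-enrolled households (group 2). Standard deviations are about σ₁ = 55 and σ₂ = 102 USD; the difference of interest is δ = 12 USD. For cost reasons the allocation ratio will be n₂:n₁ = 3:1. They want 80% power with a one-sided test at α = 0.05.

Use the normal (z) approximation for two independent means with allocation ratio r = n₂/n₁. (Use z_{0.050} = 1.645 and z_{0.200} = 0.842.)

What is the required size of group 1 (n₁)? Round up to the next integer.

n₁ = (z_α + z_β)² · (σ₁² + σ₂²/r) / δ²
   = (1.645 + 0.842)² · (55² + 102²/3) / 12²
   = 6.1852 · (3025 + 3468) / 144
   = 6.1852 · 6493 / 144
   = 278.89
Round up → n₁ = 279; n₂ = r·n₁ = 3 × 279 = 837.

n₁ = 279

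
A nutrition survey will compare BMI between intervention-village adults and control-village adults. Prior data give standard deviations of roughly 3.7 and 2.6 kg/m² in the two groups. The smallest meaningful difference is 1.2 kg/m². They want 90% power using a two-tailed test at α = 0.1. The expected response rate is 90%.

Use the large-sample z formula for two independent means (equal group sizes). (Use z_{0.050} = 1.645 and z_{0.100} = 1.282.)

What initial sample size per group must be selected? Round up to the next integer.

n = 136 per group

n = (z_{α/2} + z_β)² · (σ₁² + σ₂²) / δ²
  = (1.645 + 1.282)² · (3.7² + 2.6² = 20.45) / 1.2²
  = 8.5673 · 20.45 / 1.44
  = 121.67
Adjust for 90% response: 121.67 / 0.90 = 135.19.
Round up → n = 136 per group.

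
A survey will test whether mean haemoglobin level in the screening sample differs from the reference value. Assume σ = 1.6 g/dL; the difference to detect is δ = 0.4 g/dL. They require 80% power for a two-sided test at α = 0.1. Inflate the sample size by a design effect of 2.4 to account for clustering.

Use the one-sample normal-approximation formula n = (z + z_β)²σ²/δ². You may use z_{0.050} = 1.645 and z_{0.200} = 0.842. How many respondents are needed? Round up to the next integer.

n = 238

n = (z_{α/2} + z_β)² · σ² / δ²
  = (1.645 + 0.842)² · 1.6² / 0.4²
  = 6.1852 · 2.56 / 0.16
  = 98.96
Design effect: 2.4 × 98.96 = 237.51.
Round up → n = 238.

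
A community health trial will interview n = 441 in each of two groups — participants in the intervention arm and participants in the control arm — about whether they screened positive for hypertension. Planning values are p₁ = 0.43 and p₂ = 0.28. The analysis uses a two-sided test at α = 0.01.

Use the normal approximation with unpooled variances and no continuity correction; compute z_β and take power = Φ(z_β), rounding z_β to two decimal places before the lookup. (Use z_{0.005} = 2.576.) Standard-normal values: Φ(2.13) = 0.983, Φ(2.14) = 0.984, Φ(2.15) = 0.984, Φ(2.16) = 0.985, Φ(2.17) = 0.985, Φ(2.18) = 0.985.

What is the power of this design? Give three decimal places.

z_β = |p₁−p₂|·√(n/[p₁q₁+p₂q₂]) − z_{α/2}
    = 0.15 · √(441/0.4467) − 2.576
    = 0.15 · 31.4204 − 2.576
    = 4.7131 − 2.576 = 2.1371 → 2.14
Power = Φ(2.14) = 0.984.

Power ≈ 0.984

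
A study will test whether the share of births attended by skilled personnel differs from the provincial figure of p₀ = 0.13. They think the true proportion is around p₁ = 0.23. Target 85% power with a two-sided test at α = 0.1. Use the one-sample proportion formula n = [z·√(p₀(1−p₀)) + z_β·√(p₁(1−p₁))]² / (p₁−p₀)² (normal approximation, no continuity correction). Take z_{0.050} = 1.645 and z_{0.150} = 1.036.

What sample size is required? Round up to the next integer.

n = 98

n = [z_{α/2}·√(p₀q₀) + z_β·√(p₁q₁)]² / (p₁ − p₀)²
  = [1.645·√(0.13·0.87) + 1.036·√(0.23·0.77)]² / (0.10)²
  = [1.645·0.3363 + 1.036·0.4208]² / 0.0100
  = [0.9892]² / 0.0100
  = 97.85
Round up → n = 98.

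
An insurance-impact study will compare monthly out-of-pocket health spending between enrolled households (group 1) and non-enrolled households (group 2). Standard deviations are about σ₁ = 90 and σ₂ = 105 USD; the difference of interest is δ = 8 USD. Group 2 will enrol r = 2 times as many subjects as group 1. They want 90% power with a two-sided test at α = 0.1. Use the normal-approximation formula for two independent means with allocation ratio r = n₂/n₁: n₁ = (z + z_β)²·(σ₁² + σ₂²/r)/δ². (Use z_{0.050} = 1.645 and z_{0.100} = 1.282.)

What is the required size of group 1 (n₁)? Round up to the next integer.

n₁ = 1823

n₁ = (z_{α/2} + z_β)² · (σ₁² + σ₂²/r) / δ²
   = (1.645 + 1.282)² · (90² + 105²/2) / 8²
   = 8.5673 · (8100 + 5512.5) / 64
   = 8.5673 · 13612.5 / 64
   = 1822.23
Round up → n₁ = 1823; n₂ = r·n₁ = 2 × 1823 = 3646.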